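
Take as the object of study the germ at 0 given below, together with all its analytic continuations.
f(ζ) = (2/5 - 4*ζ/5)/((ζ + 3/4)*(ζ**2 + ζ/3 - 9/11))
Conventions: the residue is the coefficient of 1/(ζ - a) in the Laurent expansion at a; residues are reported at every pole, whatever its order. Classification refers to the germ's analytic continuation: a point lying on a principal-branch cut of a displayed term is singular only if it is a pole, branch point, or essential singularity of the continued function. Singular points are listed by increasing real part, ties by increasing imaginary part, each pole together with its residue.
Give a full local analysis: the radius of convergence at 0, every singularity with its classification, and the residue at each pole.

Radius of convergence at 0: 3/4.
At -1/6 - (1/66)*sqrt(3685): a pole of order 1; residue 88/89 + (2608/149075)*sqrt(3685).
At -3/4: a pole of order 1; residue -176/89.
At -1/6 + (1/66)*sqrt(3685): a pole of order 1; residue 88/89 - (2608/149075)*sqrt(3685).

Denominator factor (ζ**2 + ζ/3 - 9/11): discriminant 335/99, real irrational roots -1/6 + (1/66)*sqrt(3685) and -1/6 - (1/66)*sqrt(3685); poles of order 1, moduli -1/6 + (1/66)*sqrt(3685) and 1/6 + (1/66)*sqrt(3685).
Denominator factor (ζ + 3/4): pole of order 1 at -3/4, modulus 3/4.
The radius of convergence is the smallest modulus among the singular points: 3/4.
The factor ζ**2 + ζ/3 - 9/11 splits as (ζ - a)(ζ - a') with a = -1/6 - (1/66)*sqrt(3685), a' = -1/6 + (1/66)*sqrt(3685). At the order-1 pole a set g(ζ) = (ζ - a)*f(ζ) = [(2/5 - 4*ζ/5)/(ζ + 3/4)] / (ζ - a').
Simple pole: residue = g(a) at a = -1/6 - (1/66)*sqrt(3685), which is 88/89 + (2608/149075)*sqrt(3685).
At the order-1 pole -3/4 set g(ζ) = (ζ - (-3/4))*f(ζ) = (2/5 - 4*ζ/5)/(ζ**2 + ζ/3 - 9/11).
Simple pole: residue = g(a) at a = -3/4, which is -176/89.
The factor ζ**2 + ζ/3 - 9/11 splits as (ζ - a)(ζ - a') with a = -1/6 + (1/66)*sqrt(3685), a' = -1/6 - (1/66)*sqrt(3685). At the order-1 pole a set g(ζ) = (ζ - a)*f(ζ) = [(2/5 - 4*ζ/5)/(ζ + 3/4)] / (ζ - a').
Simple pole: residue = g(a) at a = -1/6 + (1/66)*sqrt(3685), which is 88/89 - (2608/149075)*sqrt(3685).
List the singular points by increasing real part (a conjugate pair: the negative imaginary part first).


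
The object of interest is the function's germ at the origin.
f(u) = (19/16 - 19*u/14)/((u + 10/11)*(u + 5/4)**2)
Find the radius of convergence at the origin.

Denominator factor (u + 5/4)^2: pole of order 2 at -5/4, modulus 5/4.
Denominator factor (u + 10/11): pole of order 1 at -10/11, modulus 10/11.
The radius of convergence is the smallest modulus among the singular points: 10/11.

The radius of convergence is 10/11.


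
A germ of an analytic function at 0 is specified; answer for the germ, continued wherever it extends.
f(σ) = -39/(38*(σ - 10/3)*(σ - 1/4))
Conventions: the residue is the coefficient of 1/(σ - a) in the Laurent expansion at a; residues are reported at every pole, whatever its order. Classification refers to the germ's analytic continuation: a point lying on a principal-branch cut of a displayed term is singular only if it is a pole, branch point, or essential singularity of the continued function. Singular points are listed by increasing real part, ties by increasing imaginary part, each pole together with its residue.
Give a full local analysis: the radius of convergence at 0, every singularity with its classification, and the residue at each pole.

Radius of convergence at 0: 1/4.
At 1/4: a pole of order 1; residue 234/703.
At 10/3: a pole of order 1; residue -234/703.

Denominator factor (σ - 10/3): pole of order 1 at 10/3, modulus 10/3.
Denominator factor (σ - 1/4): pole of order 1 at 1/4, modulus 1/4.
The radius of convergence is the smallest modulus among the singular points: 1/4.
At the order-1 pole 1/4 set g(σ) = (σ - (1/4))*f(σ) = -39/(38*(σ - 10/3)).
Simple pole: residue = g(a) at a = 1/4, which is 234/703.
At the order-1 pole 10/3 set g(σ) = (σ - (10/3))*f(σ) = -39/(38*(σ - 1/4)).
Simple pole: residue = g(a) at a = 10/3, which is -234/703.
List the singular points by increasing real part (a conjugate pair: the negative imaginary part first).


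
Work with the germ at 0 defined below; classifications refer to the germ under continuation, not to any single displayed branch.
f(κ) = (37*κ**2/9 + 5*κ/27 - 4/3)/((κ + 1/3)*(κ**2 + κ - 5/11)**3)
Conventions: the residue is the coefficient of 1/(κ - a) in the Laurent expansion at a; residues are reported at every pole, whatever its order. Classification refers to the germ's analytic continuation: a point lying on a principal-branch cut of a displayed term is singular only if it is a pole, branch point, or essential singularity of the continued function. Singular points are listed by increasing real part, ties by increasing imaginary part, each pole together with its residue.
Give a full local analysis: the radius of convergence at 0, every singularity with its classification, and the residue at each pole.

Denominator factor (κ + 1/3): pole of order 1 at -1/3, modulus 1/3.
Denominator factor (κ**2 + κ - 5/11)^3: discriminant 31/11, real irrational roots -1/2 + (1/22)*sqrt(341) and -1/2 - (1/22)*sqrt(341); poles of order 3, moduli -1/2 + (1/22)*sqrt(341) and 1/2 + (1/22)*sqrt(341).
The radius of convergence is the smallest modulus among the singular points: 1/3.
The factor κ**2 + κ - 5/11 splits as (κ - a)(κ - a') with a = -1/2 - (1/22)*sqrt(341), a' = -1/2 + (1/22)*sqrt(341). At the order-3 pole a set g(κ) = (κ - a)^3*f(κ) = [(37*κ**2/9 + 5*κ/27 - 4/3)/(κ + 1/3)] / (κ - a')^3.
Order-3 pole: residue = g''(a)/2; g''(-1/2 - (1/22)*sqrt(341)) = -910404/300763 + (5843597474/26880091599)*sqrt(341), so the residue is -455202/300763 + (2921798737/26880091599)*sqrt(341).
At the order-1 pole -1/3 set g(κ) = (κ - (-1/3))*f(κ) = (37*κ**2/9 + 5*κ/27 - 4/3)/(κ**2 + κ - 5/11)**3.
Simple pole: residue = g(a) at a = -1/3, which is 910404/300763.
The factor κ**2 + κ - 5/11 splits as (κ - a)(κ - a') with a = -1/2 + (1/22)*sqrt(341), a' = -1/2 - (1/22)*sqrt(341). At the order-3 pole a set g(κ) = (κ - a)^3*f(κ) = [(37*κ**2/9 + 5*κ/27 - 4/3)/(κ + 1/3)] / (κ - a')^3.
Order-3 pole: residue = g''(a)/2; g''(-1/2 + (1/22)*sqrt(341)) = -910404/300763 - (5843597474/26880091599)*sqrt(341), so the residue is -455202/300763 - (2921798737/26880091599)*sqrt(341).
List the singular points by increasing real part (a conjugate pair: the negative imaginary part first).

Radius of convergence at 0: 1/3.
At -1/2 - (1/22)*sqrt(341): a pole of order 3; residue -455202/300763 + (2921798737/26880091599)*sqrt(341).
At -1/3: a pole of order 1; residue 910404/300763.
At -1/2 + (1/22)*sqrt(341): a pole of order 3; residue -455202/300763 - (2921798737/26880091599)*sqrt(341).


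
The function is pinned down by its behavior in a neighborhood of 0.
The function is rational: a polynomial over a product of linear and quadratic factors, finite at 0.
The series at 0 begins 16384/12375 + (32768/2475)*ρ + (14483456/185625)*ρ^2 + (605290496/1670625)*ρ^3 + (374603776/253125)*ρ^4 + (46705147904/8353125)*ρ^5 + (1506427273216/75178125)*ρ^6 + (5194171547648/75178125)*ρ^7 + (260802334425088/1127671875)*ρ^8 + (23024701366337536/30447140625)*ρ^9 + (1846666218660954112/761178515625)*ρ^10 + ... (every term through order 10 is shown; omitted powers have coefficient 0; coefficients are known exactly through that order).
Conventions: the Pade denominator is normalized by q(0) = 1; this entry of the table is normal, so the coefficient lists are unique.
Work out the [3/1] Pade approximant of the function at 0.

The Pade approximant has numerator coefficients [16384/12375, 1118912512/142869375, 10263691264/428608125, 841111764992/19287365625]; denominator coefficients [1, -47157/11545].

Taylor coefficients needed (read off): a_0 = 16384/12375, a_1 = 32768/2475, a_2 = 14483456/185625, a_3 = 605290496/1670625, a_4 = 374603776/253125.
Write the denominator as Q(ρ) = 1 + q1*ρ. Requiring Q*f - P = O(ρ^5) with deg P <= 3 kills the coefficients of ρ^4..ρ^4 in Q*f:
  ρ^4: a_4 + q1*a_3 = 0, i.e. 374603776/253125 + (605290496/1670625)*q1 = 0.
Solving this linear system: q1 = -47157/11545.
The numerator is Q*f truncated at degree 3: P0 = a_0 = 16384/12375; P1 = a_1 + q1*a_0 = 1118912512/142869375; P2 = a_2 + q1*a_1 = 10263691264/428608125; P3 = a_3 + q1*a_2 = 841111764992/19287365625.


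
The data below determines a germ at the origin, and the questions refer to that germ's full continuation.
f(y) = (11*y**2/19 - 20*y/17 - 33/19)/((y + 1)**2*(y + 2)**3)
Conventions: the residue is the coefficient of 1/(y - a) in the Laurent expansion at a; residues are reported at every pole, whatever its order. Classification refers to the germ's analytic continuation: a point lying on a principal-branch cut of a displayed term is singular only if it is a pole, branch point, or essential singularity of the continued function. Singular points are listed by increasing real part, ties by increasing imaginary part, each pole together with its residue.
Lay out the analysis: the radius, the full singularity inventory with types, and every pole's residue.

Radius of convergence at 0: 1.
At -2: a pole of order 3; residue 772/323.
At -1: a pole of order 2; residue -772/323.

Denominator factor (y + 1)^2: pole of order 2 at -1, modulus 1.
Denominator factor (y + 2)^3: pole of order 3 at -2, modulus 2.
The radius of convergence is the smallest modulus among the singular points: 1.
At the order-3 pole -2 set g(y) = (y - (-2))^3*f(y) = (11*y**2/19 - 20*y/17 - 33/19)/(y + 1)**2.
Order-3 pole: residue = g''(a)/2; g''(-2) = 1544/323, so the residue is 772/323.
At the order-2 pole -1 set g(y) = (y - (-1))^2*f(y) = (11*y**2/19 - 20*y/17 - 33/19)/(y + 2)**3.
Order-2 pole: residue = g'(a); g'(-1) = -772/323, so the residue is -772/323.
List the singular points by increasing real part (a conjugate pair: the negative imaginary part first).


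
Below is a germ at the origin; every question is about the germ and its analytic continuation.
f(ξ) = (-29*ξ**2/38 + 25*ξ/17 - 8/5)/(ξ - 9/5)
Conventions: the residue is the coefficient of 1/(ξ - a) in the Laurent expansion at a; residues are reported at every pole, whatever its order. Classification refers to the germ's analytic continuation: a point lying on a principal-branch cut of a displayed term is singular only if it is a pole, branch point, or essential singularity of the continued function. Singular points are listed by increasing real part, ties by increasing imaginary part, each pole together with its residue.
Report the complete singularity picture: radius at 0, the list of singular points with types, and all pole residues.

Radius of convergence at 0: 9/5.
At 9/5: a pole of order 1; residue -23023/16150.

Denominator factor (ξ - 9/5): pole of order 1 at 9/5, modulus 9/5.
The radius of convergence is the smallest modulus among the singular points: 9/5.
At the order-1 pole 9/5 set g(ξ) = (ξ - (9/5))*f(ξ) = -29*ξ**2/38 + 25*ξ/17 - 8/5.
Simple pole: residue = g(a) at a = 9/5, which is -23023/16150.


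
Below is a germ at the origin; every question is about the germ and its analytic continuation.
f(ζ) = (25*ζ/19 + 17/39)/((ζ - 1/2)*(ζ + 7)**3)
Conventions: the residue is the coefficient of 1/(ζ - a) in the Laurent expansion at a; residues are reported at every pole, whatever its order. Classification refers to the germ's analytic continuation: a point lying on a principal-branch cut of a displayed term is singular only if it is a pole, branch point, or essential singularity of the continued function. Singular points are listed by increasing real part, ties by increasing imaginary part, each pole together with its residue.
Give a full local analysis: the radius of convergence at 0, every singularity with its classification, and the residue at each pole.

Denominator factor (ζ - 1/2): pole of order 1 at 1/2, modulus 1/2.
Denominator factor (ζ + 7)^3: pole of order 3 at -7, modulus 7.
The radius of convergence is the smallest modulus among the singular points: 1/2.
At the order-3 pole -7 set g(ζ) = (ζ - (-7))^3*f(ζ) = (25*ζ/19 + 17/39)/(ζ - 1/2).
Order-3 pole: residue = g''(a)/2; g''(-7) = -12968/2500875, so the residue is -6484/2500875.
At the order-1 pole 1/2 set g(ζ) = (ζ - (1/2))*f(ζ) = (25*ζ/19 + 17/39)/(ζ + 7)**3.
Simple pole: residue = g(a) at a = 1/2, which is 6484/2500875.
List the singular points by increasing real part (a conjugate pair: the negative imaginary part first).

Radius of convergence at 0: 1/2.
At -7: a pole of order 3; residue -6484/2500875.
At 1/2: a pole of order 1; residue 6484/2500875.


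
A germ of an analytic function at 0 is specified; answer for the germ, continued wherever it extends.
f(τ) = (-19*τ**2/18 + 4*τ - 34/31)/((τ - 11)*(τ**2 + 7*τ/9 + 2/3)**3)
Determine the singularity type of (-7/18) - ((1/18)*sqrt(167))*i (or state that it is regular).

The denominator factor τ**2 + 7*τ/9 + 2/3 vanishes at (-7/18) - ((1/18)*sqrt(167))*i and appears to the power 3; the numerator there equals (-205009/90396) - ((781/2916)*sqrt(167))*i, nonzero, and no other factor vanishes.
Hence a pole whose order is the multiplicity, 3.

The point is a pole of order 3.


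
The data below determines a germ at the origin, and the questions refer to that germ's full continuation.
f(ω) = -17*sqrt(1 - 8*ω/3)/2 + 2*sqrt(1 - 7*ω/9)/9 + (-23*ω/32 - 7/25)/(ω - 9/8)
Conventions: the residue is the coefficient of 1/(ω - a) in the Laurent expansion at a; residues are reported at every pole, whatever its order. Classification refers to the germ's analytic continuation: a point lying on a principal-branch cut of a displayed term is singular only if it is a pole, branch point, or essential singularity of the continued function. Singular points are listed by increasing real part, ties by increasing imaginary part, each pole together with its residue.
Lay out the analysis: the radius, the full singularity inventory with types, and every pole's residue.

Denominator factor (ω - 9/8): pole of order 1 at 9/8, modulus 9/8.
Branch term (-17/2)*sqrt(1 - ω/(3/8)): its argument vanishes at ω = 3/8, a square-root branch point, modulus 3/8.
Branch term (2/9)*sqrt(1 - ω/(9/7)): its argument vanishes at ω = 9/7, a square-root branch point, modulus 9/7.
The radius of convergence is the smallest modulus among the singular points: 3/8.
The branch terms are analytic at 9/8 and contribute nothing to the residue; only the rational part matters.
At the order-1 pole 9/8 set g(ω) = (ω - (9/8))*(rational part) = -23*ω/32 - 7/25.
Simple pole: residue = g(a) at a = 9/8, which is -6967/6400.
List the singular points by increasing real part (a conjugate pair: the negative imaginary part first).

Radius of convergence at 0: 3/8.
At 3/8: an algebraic (square-root) branch point.
At 9/8: a pole of order 1; residue -6967/6400.
At 9/7: an algebraic (square-root) branch point.


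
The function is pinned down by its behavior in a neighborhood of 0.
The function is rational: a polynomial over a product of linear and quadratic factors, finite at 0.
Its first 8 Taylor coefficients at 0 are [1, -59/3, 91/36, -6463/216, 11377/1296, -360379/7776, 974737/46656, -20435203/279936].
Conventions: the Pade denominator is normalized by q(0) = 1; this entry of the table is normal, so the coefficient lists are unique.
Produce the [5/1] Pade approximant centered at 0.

Taylor coefficients needed (read off): a_0 = 1, a_1 = -59/3, a_2 = 91/36, a_3 = -6463/216, a_4 = 11377/1296, a_5 = -360379/7776, a_6 = 974737/46656.
Write the denominator as Q(λ) = 1 + q1*λ. Requiring Q*f - P = O(λ^7) with deg P <= 5 kills the coefficients of λ^6..λ^6 in Q*f:
  λ^6: a_6 + q1*a_5 = 0, i.e. 974737/46656 + (-360379/7776)*q1 = 0.
Solving this linear system: q1 = 974737/2162274.
The numerator is Q*f truncated at degree 5: P0 = a_0 = 1; P1 = a_1 + q1*a_0 = -13849995/720758; P2 = a_2 + q1*a_1 = -9136053/1441516; P3 = a_3 + q1*a_2 = -41489415/1441516; P4 = a_4 + q1*a_3 = -6789177/1441516; P5 = a_5 + q1*a_4 = -61102593/1441516.

The Pade approximant has numerator coefficients [1, -13849995/720758, -9136053/1441516, -41489415/1441516, -6789177/1441516, -61102593/1441516]; denominator coefficients [1, 974737/2162274].


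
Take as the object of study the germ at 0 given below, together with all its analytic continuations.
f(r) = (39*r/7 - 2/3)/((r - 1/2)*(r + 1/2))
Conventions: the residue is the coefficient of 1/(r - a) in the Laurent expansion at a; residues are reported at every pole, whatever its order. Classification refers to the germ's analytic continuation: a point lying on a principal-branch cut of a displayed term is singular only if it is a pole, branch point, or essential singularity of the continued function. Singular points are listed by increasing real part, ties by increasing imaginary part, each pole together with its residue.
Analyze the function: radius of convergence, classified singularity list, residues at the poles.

Radius of convergence at 0: 1/2.
At -1/2: a pole of order 1; residue 145/42.
At 1/2: a pole of order 1; residue 89/42.

Denominator factor (r + 1/2): pole of order 1 at -1/2, modulus 1/2.
Denominator factor (r - 1/2): pole of order 1 at 1/2, modulus 1/2.
The radius of convergence is the smallest modulus among the singular points: 1/2.
At the order-1 pole -1/2 set g(r) = (r - (-1/2))*f(r) = (39*r/7 - 2/3)/(r - 1/2).
Simple pole: residue = g(a) at a = -1/2, which is 145/42.
At the order-1 pole 1/2 set g(r) = (r - (1/2))*f(r) = (39*r/7 - 2/3)/(r + 1/2).
Simple pole: residue = g(a) at a = 1/2, which is 89/42.
List the singular points by increasing real part (a conjugate pair: the negative imaginary part first).


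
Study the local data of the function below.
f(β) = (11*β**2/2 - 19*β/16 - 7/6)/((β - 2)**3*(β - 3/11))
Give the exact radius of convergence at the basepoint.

Denominator factor (β - 3/11): pole of order 1 at 3/11, modulus 3/11.
Denominator factor (β - 2)^3: pole of order 3 at 2, modulus 2.
The radius of convergence is the smallest modulus among the singular points: 3/11.

The radius of convergence is 3/11.


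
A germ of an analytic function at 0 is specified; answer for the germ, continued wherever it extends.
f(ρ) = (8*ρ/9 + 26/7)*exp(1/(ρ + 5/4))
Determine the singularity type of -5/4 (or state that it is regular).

The exponent 1/(ρ - (-5/4)) has a pole at -5/4, so exp(1/(ρ - (-5/4))) takes every nonzero value near it: an essential singularity (not a pole of any order).

The point is an essential singularity.


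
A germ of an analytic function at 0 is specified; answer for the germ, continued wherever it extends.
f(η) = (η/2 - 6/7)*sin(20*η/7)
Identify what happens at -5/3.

The point is a regular point.

There is no denominator, hence no pole anywhere.
The factor sin(20*η/7) is entire.
So the germ continues analytically to -5/3.


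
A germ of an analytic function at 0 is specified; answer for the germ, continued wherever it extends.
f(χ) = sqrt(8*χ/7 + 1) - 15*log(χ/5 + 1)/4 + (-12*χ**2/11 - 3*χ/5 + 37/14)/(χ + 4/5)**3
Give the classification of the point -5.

The point is a logarithmic branch point.

The term (-15/4)*log(1 - χ/(-5)) has argument 1 - -5/(-5) = 0 at -5: a logarithmic (infinitely-sheeted) branch point; the remaining terms are analytic or single-valued there.


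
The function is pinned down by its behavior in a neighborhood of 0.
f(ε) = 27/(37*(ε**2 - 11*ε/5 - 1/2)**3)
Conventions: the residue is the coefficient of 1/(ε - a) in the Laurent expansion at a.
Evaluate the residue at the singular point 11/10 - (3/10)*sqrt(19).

The factor ε**2 - 11*ε/5 - 1/2 splits as (ε - a)(ε - a') with a = 11/10 - (3/10)*sqrt(19), a' = 11/10 + (3/10)*sqrt(19). At the order-3 pole a set g(ε) = (ε - a)^3*f(ε) = [27/37] / (ε - a')^3.
Order-3 pole: residue = g''(a)/2; g''(11/10 - (3/10)*sqrt(19)) = -(12500/761349)*sqrt(19), so the residue is -(6250/761349)*sqrt(19).

The residue is -(6250/761349)*sqrt(19).


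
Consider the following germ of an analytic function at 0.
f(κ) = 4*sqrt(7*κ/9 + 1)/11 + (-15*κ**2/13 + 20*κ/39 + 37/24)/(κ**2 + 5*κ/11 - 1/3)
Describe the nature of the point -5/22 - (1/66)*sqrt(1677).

The point is a pole of order 1.

The denominator factor κ**2 + 5*κ/11 - 1/3 vanishes at -5/22 - (1/66)*sqrt(1677) and appears to the power 1; the numerator there equals 34781/37752 - (445/28314)*sqrt(1677), nonzero, and no other factor vanishes.
The branch terms are analytic at this point.
Hence a pole whose order is the multiplicity, 1.


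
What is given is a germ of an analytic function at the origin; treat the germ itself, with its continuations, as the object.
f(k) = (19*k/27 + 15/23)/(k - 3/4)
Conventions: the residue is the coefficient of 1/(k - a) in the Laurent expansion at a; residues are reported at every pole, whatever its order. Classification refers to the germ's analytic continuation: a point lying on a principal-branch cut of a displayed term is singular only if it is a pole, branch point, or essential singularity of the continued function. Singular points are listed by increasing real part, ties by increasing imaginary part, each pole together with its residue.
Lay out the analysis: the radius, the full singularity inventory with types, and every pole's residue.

Denominator factor (k - 3/4): pole of order 1 at 3/4, modulus 3/4.
The radius of convergence is the smallest modulus among the singular points: 3/4.
At the order-1 pole 3/4 set g(k) = (k - (3/4))*f(k) = 19*k/27 + 15/23.
Simple pole: residue = g(a) at a = 3/4, which is 977/828.

Radius of convergence at 0: 3/4.
At 3/4: a pole of order 1; residue 977/828.


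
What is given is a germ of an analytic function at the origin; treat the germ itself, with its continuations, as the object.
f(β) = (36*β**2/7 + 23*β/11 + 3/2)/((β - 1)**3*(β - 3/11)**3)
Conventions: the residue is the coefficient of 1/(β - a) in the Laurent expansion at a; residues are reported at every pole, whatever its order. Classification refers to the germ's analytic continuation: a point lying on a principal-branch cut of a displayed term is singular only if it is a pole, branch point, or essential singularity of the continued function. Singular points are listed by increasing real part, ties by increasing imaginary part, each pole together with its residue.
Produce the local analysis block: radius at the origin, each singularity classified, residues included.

Radius of convergence at 0: 3/11.
At 3/11: a pole of order 3; residue -31700427/229376.
At 1: a pole of order 3; residue 31700427/229376.

Denominator factor (β - 1)^3: pole of order 3 at 1, modulus 1.
Denominator factor (β - 3/11)^3: pole of order 3 at 3/11, modulus 3/11.
The radius of convergence is the smallest modulus among the singular points: 3/11.
At the order-3 pole 3/11 set g(β) = (β - (3/11))^3*f(β) = (36*β**2/7 + 23*β/11 + 3/2)/(β - 1)**3.
Order-3 pole: residue = g''(a)/2; g''(3/11) = -31700427/114688, so the residue is -31700427/229376.
At the order-3 pole 1 set g(β) = (β - (1))^3*f(β) = (36*β**2/7 + 23*β/11 + 3/2)/(β - 3/11)**3.
Order-3 pole: residue = g''(a)/2; g''(1) = 31700427/114688, so the residue is 31700427/229376.
List the singular points by increasing real part (a conjugate pair: the negative imaginary part first).


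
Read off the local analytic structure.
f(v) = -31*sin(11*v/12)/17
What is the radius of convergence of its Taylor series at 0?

The factor sin(11*v/12) is entire and contributes no finite singular point.
The polynomial part has no poles.
No finite singular points: the Taylor series at 0 converges everywhere.

The radius of convergence is infinite.


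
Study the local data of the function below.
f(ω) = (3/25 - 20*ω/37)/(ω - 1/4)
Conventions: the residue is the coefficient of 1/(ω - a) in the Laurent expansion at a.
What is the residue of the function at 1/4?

At the order-1 pole 1/4 set g(ω) = (ω - (1/4))*f(ω) = 3/25 - 20*ω/37.
Simple pole: residue = g(a) at a = 1/4, which is -14/925.

The residue is -14/925.


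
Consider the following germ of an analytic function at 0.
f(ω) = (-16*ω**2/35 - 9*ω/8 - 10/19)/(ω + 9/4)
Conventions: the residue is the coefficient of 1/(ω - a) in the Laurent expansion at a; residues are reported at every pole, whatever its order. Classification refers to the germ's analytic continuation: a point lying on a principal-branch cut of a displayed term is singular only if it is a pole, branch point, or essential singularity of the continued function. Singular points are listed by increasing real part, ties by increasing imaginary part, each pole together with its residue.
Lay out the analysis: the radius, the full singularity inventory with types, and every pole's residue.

Radius of convergence at 0: 9/4.
At -9/4: a pole of order 1; residue -6583/21280.

Denominator factor (ω + 9/4): pole of order 1 at -9/4, modulus 9/4.
The radius of convergence is the smallest modulus among the singular points: 9/4.
At the order-1 pole -9/4 set g(ω) = (ω - (-9/4))*f(ω) = -16*ω**2/35 - 9*ω/8 - 10/19.
Simple pole: residue = g(a) at a = -9/4, which is -6583/21280.


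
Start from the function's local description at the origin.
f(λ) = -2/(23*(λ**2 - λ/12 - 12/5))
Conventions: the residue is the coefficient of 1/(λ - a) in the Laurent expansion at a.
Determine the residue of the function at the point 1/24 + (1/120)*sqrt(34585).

The factor λ**2 - λ/12 - 12/5 splits as (λ - a)(λ - a') with a = 1/24 + (1/120)*sqrt(34585), a' = 1/24 - (1/120)*sqrt(34585). At the order-1 pole a set g(λ) = (λ - a)*f(λ) = [-2/23] / (λ - a').
Simple pole: residue = g(a) at a = 1/24 + (1/120)*sqrt(34585), which is -(24/159091)*sqrt(34585).

The residue is -(24/159091)*sqrt(34585).


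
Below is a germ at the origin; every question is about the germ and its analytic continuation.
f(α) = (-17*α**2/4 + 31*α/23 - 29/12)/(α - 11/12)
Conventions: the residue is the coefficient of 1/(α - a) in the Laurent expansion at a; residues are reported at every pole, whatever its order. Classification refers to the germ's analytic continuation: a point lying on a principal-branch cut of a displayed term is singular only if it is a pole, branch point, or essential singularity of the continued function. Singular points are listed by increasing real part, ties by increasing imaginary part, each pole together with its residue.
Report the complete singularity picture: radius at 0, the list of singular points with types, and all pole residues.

Radius of convergence at 0: 11/12.
At 11/12: a pole of order 1; residue -62959/13248.

Denominator factor (α - 11/12): pole of order 1 at 11/12, modulus 11/12.
The radius of convergence is the smallest modulus among the singular points: 11/12.
At the order-1 pole 11/12 set g(α) = (α - (11/12))*f(α) = -17*α**2/4 + 31*α/23 - 29/12.
Simple pole: residue = g(a) at a = 11/12, which is -62959/13248.


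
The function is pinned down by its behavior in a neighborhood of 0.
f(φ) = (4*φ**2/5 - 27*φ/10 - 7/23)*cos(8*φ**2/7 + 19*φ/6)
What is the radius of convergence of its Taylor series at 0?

The factor cos(8*φ**2/7 + 19*φ/6) is entire and contributes no finite singular point.
The polynomial part has no poles.
No finite singular points: the Taylor series at 0 converges everywhere.

The radius of convergence is infinite.


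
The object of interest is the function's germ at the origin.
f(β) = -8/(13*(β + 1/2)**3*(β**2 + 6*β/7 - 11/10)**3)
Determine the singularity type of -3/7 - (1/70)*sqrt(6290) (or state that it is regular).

The point is a pole of order 3.

The denominator factor β**2 + 6*β/7 - 11/10 vanishes at -3/7 - (1/70)*sqrt(6290) and appears to the power 3; the numerator there equals -8/13, nonzero, and no other factor vanishes.
Hence a pole whose order is the multiplicity, 3.


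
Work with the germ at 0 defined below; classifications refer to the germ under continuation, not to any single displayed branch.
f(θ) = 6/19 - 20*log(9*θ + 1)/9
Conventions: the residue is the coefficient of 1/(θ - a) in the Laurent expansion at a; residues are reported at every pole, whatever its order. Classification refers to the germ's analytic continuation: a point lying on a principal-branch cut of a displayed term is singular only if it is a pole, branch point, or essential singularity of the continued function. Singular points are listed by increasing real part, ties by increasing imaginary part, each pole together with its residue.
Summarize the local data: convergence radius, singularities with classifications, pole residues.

Branch term (-20/9)*log(1 - θ/(-1/9)): its argument vanishes at θ = -1/9, a logarithmic branch point, modulus 1/9.
The radius of convergence is the smallest modulus among the singular points: 1/9.

Radius of convergence at 0: 1/9.
At -1/9: a logarithmic branch point.


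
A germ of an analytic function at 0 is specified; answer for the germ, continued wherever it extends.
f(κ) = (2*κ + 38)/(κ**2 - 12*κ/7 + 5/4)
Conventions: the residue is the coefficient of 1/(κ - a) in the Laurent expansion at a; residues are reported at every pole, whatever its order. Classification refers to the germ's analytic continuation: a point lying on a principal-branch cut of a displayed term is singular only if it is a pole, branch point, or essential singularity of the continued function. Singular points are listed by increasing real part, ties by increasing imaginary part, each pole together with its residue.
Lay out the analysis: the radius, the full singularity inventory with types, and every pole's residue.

Radius of convergence at 0: (1/2)*sqrt(5).
At (6/7) - ((1/14)*sqrt(101))*i: a pole of order 1; residue (1) + ((278/101)*sqrt(101))*i.
At (6/7) + ((1/14)*sqrt(101))*i: a pole of order 1; residue (1) - ((278/101)*sqrt(101))*i.

Denominator factor (κ**2 - 12*κ/7 + 5/4): discriminant -101/49, complex-conjugate roots (6/7) + ((1/14)*sqrt(101))*i and (6/7) - ((1/14)*sqrt(101))*i; poles of order 1, moduli (1/2)*sqrt(5) and (1/2)*sqrt(5).
The radius of convergence is the smallest modulus among the singular points: (1/2)*sqrt(5).
The factor κ**2 - 12*κ/7 + 5/4 splits as (κ - a)(κ - a') with a = (6/7) - ((1/14)*sqrt(101))*i, a' = (6/7) + ((1/14)*sqrt(101))*i. At the order-1 pole a set g(κ) = (κ - a)*f(κ) = [2*κ + 38] / (κ - a').
Simple pole: residue = g(a) at a = (6/7) - ((1/14)*sqrt(101))*i, which is (1) + ((278/101)*sqrt(101))*i.
The factor κ**2 - 12*κ/7 + 5/4 splits as (κ - a)(κ - a') with a = (6/7) + ((1/14)*sqrt(101))*i, a' = (6/7) - ((1/14)*sqrt(101))*i. At the order-1 pole a set g(κ) = (κ - a)*f(κ) = [2*κ + 38] / (κ - a').
Simple pole: residue = g(a) at a = (6/7) + ((1/14)*sqrt(101))*i, which is (1) - ((278/101)*sqrt(101))*i.
List the singular points by increasing real part (a conjugate pair: the negative imaginary part first).


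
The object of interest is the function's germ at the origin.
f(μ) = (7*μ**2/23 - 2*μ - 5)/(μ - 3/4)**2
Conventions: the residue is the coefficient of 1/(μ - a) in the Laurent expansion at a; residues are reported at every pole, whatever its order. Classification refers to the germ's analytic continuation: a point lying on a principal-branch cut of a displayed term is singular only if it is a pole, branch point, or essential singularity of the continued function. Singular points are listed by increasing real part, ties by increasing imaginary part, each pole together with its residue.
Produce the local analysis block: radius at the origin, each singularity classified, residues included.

Denominator factor (μ - 3/4)^2: pole of order 2 at 3/4, modulus 3/4.
The radius of convergence is the smallest modulus among the singular points: 3/4.
At the order-2 pole 3/4 set g(μ) = (μ - (3/4))^2*f(μ) = 7*μ**2/23 - 2*μ - 5.
Order-2 pole: residue = g'(a); g'(3/4) = -71/46, so the residue is -71/46.

Radius of convergence at 0: 3/4.
At 3/4: a pole of order 2; residue -71/46.


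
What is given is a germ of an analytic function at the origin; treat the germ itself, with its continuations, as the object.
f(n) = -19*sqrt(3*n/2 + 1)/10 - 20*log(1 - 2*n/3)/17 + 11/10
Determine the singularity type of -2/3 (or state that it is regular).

The point is an algebraic (square-root) branch point.

The term (-19/10)*sqrt(1 - n/(-2/3)) has argument 1 - -2/3/(-2/3) = 0 at -2/3: a square-root (algebraic, two-sheeted) branch point; the remaining terms are analytic or single-valued there.


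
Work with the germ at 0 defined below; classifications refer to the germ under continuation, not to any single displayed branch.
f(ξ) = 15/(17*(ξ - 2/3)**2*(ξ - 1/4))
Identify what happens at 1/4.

The denominator factor ξ - 1/4 vanishes at 1/4 and appears to the power 1; the numerator there equals 15/17, nonzero, and no other factor vanishes.
Hence a pole whose order is the multiplicity, 1.

The point is a pole of order 1.


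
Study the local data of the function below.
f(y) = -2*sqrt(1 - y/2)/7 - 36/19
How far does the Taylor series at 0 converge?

The radius of convergence is 2.

Branch term (-2/7)*sqrt(1 - y/(2)): its argument vanishes at y = 2, a square-root branch point, modulus 2.
The radius of convergence is the smallest modulus among the singular points: 2.


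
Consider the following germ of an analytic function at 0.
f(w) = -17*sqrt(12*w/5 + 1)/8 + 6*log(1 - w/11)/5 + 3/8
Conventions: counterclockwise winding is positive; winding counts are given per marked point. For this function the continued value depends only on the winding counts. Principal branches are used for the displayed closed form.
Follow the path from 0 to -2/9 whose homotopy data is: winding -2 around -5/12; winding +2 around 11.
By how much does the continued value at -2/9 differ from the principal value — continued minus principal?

Continued minus principal equals (24/5)*pi*i.

The rational part is single-valued and drops out of the difference; each branch term changes only by its own monodromy.
(-17/8)*sqrt(1 - w/(-5/12)): winding -2 is even, the square root returns to the same sheet, contribution 0.
(6/5)*log(1 - w/(11)): each positive loop around 11 adds 2*pi*i to the log, so winding +2 contributes (6/5)*(2)*2*pi*i = (24/5)*pi*i.
Summing the contributions at w = -2/9 gives (24/5)*pi*i.


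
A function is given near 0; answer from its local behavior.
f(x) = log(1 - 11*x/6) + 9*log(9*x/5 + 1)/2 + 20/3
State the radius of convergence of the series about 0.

The radius of convergence is 6/11.

Branch term (9/2)*log(1 - x/(-5/9)): its argument vanishes at x = -5/9, a logarithmic branch point, modulus 5/9.
Branch term (1)*log(1 - x/(6/11)): its argument vanishes at x = 6/11, a logarithmic branch point, modulus 6/11.
The radius of convergence is the smallest modulus among the singular points: 6/11.


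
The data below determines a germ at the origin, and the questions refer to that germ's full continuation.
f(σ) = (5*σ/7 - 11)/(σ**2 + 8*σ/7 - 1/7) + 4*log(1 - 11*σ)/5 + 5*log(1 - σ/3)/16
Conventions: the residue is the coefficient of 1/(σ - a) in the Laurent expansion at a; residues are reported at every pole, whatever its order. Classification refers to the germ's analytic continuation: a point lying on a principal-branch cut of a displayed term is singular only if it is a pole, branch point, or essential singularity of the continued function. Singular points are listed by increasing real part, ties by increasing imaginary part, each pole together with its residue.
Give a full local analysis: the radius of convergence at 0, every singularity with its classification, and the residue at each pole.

Denominator factor (σ**2 + 8*σ/7 - 1/7): discriminant 92/49, real irrational roots -4/7 + (1/7)*sqrt(23) and -4/7 - (1/7)*sqrt(23); poles of order 1, moduli -4/7 + (1/7)*sqrt(23) and 4/7 + (1/7)*sqrt(23).
Branch term (4/5)*log(1 - σ/(1/11)): its argument vanishes at σ = 1/11, a logarithmic branch point, modulus 1/11.
Branch term (5/16)*log(1 - σ/(3)): its argument vanishes at σ = 3, a logarithmic branch point, modulus 3.
The radius of convergence is the smallest modulus among the singular points: 1/11.
The branch terms are analytic at -4/7 - (1/7)*sqrt(23) and contribute nothing to the residue; only the rational part matters.
The factor σ**2 + 8*σ/7 - 1/7 splits as (σ - a)(σ - a') with a = -4/7 - (1/7)*sqrt(23), a' = -4/7 + (1/7)*sqrt(23). At the order-1 pole a set g(σ) = (σ - a)*(rational part) = [5*σ/7 - 11] / (σ - a').
Simple pole: residue = g(a) at a = -4/7 - (1/7)*sqrt(23), which is 5/14 + (559/322)*sqrt(23).
The branch terms are analytic at -4/7 + (1/7)*sqrt(23) and contribute nothing to the residue; only the rational part matters.
The factor σ**2 + 8*σ/7 - 1/7 splits as (σ - a)(σ - a') with a = -4/7 + (1/7)*sqrt(23), a' = -4/7 - (1/7)*sqrt(23). At the order-1 pole a set g(σ) = (σ - a)*(rational part) = [5*σ/7 - 11] / (σ - a').
Simple pole: residue = g(a) at a = -4/7 + (1/7)*sqrt(23), which is 5/14 - (559/322)*sqrt(23).
List the singular points by increasing real part (a conjugate pair: the negative imaginary part first).

Radius of convergence at 0: 1/11.
At -4/7 - (1/7)*sqrt(23): a pole of order 1; residue 5/14 + (559/322)*sqrt(23).
At 1/11: a logarithmic branch point.
At -4/7 + (1/7)*sqrt(23): a pole of order 1; residue 5/14 - (559/322)*sqrt(23).
At 3: a logarithmic branch point.


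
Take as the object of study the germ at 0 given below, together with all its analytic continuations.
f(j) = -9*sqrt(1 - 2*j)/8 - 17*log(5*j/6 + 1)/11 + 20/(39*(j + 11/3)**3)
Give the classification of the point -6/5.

The term (-17/11)*log(1 - j/(-6/5)) has argument 1 - -6/5/(-6/5) = 0 at -6/5: a logarithmic (infinitely-sheeted) branch point; the remaining terms are analytic or single-valued there.

The point is a logarithmic branch point.


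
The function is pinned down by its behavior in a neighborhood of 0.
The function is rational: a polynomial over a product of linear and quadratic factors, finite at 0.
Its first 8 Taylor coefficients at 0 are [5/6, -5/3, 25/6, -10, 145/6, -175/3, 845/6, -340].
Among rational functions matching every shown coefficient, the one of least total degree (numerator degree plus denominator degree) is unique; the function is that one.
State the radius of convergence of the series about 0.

The radius of convergence is -1 + sqrt(2).

No rational of total degree below 2 reproduces all 8 coefficients; solving the [0/2] Pade equations on them gives f(v) = -5/(6*(v**2 - 2*v - 1)), whose expansion matches every shown term.
Denominator factor (v**2 - 2*v - 1): discriminant 8, real irrational roots 1 + sqrt(2) and 1 - sqrt(2); poles of order 1, moduli 1 + sqrt(2) and -1 + sqrt(2).
The radius of convergence is the smallest modulus among the singular points: -1 + sqrt(2).


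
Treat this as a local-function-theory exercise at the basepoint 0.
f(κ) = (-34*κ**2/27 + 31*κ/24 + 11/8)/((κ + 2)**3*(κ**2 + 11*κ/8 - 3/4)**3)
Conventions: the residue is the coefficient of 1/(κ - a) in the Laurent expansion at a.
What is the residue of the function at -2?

At the order-3 pole -2 set g(κ) = (κ - (-2))^3*f(κ) = (-34*κ**2/27 + 31*κ/24 + 11/8)/(κ**2 + 11*κ/8 - 3/4)**3.
Order-3 pole: residue = g''(a)/2; g''(-2) = -1549909/108, so the residue is -1549909/216.

The residue is -1549909/216.


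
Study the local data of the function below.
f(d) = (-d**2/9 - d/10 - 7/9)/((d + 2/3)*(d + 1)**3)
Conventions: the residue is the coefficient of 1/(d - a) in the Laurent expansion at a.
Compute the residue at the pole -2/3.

At the order-1 pole -2/3 set g(d) = (d - (-2/3))*f(d) = (-d**2/9 - d/10 - 7/9)/(d + 1)**3.
Simple pole: residue = g(a) at a = -2/3, which is -308/15.

The residue is -308/15.


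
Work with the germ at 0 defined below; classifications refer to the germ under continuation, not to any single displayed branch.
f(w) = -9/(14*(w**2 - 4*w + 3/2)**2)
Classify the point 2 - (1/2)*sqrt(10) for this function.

The denominator factor w**2 - 4*w + 3/2 vanishes at 2 - (1/2)*sqrt(10) and appears to the power 2; the numerator there equals -9/14, nonzero, and no other factor vanishes.
Hence a pole whose order is the multiplicity, 2.

The point is a pole of order 2.


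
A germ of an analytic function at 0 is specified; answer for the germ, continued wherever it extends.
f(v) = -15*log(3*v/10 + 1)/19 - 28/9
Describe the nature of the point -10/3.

The point is a logarithmic branch point.

The term (-15/19)*log(1 - v/(-10/3)) has argument 1 - -10/3/(-10/3) = 0 at -10/3: a logarithmic (infinitely-sheeted) branch point; the remaining terms are analytic or single-valued there.
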